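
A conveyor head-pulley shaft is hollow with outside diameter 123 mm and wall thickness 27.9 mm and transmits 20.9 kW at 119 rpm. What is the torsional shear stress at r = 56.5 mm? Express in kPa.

4630 kPa

ω = 2π·119/60 = 12.46 rad/s, so T = P/ω = 20.9×10³ / 12.46 = 1677 N·m.
J = π(d_o⁴ − d_i⁴)/32 = π(0.123⁴ − 0.0672⁴)/32 = 2.047×10^-5 m⁴.
Shear stress varies linearly with radius: τ = T·r/J = 1677 × 0.0565 / 2.047×10^-5 = 4.629×10^6 Pa.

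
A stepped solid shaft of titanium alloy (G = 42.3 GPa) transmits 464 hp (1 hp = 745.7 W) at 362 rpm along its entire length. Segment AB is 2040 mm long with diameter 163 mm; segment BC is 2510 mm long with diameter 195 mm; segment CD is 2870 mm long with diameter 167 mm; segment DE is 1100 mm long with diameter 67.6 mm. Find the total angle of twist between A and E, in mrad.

ω = 2π·362/60 = 37.91 rad/s, so T = P/ω = 464×745.7 / 37.91 = 9127 N·m.
J_AB = π(0.163)⁴/32 = 6.93×10^-5 m⁴; J_BC = π(0.195)⁴/32 = 1.42×10^-4 m⁴; J_CD = π(0.167)⁴/32 = 7.64×10^-5 m⁴; J_DE = π(0.0676)⁴/32 = 2.05×10^-6 m⁴.
θ = (T/G)·Σ L_i/J_i = (9127/42.3×10⁹)·(2.04/6.93×10^-5 + 2.51/1.42×10^-4 + 2.87/7.64×10^-5 + 1.10/2.05×10^-6) = 0.1341 rad.

134 mrad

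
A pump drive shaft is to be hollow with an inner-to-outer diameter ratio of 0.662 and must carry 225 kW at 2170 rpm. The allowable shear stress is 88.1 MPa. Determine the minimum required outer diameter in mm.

41.4 mm

ω = 2π·2170/60 = 227.2 rad/s, so T = P/ω = 225×10³ / 227.2 = 990.1 N·m.
For a hollow shaft with d_i/d_o = 0.662: τ_max = 16T/(π d_o³ (1−k⁴)), so d_o = [16T/(π τ_allow (1−k⁴))]^(1/3) = [16·990.1/(π·8.81×10^7·0.8079)]^(1/3) = 0.04138 m.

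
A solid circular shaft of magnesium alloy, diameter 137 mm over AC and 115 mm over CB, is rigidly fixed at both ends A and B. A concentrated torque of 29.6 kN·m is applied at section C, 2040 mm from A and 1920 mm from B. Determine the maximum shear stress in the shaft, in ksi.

5.57 ksi

Compatibility: T_A·a/J_AC = T_B·b/J_CB with T_A + T_B = T₀.
J_AC = 3.46×10^-5 m⁴, J_CB = 1.72×10^-5 m⁴, so T_A = T₀·(J_AC/a)/((J_AC/a)+(J_CB/b)) = 19380 N·m, T_B = 10220 N·m.
τ in each portion: τ_AC = 3.84×10^7 Pa, τ_CB = 3.42×10^7 Pa; maximum is in AC.
τ_max = T_AC·r/J = 19380·0.0685/3.46×10^-5 = 3.838×10^7 Pa.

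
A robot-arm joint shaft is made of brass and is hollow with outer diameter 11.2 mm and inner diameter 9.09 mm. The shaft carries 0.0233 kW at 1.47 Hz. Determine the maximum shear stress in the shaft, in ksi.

2.34 ksi

ω = 2π·1.47 = 9.236 rad/s, so T = P/ω = 0.0233×10³ / 9.236 = 2.523 N·m.
J = π(d_o⁴ − d_i⁴)/32 = π(0.0112⁴ − 0.00909⁴)/32 = 8.745×10^-10 m⁴.
τ_max = T·r/J = 2.523 × 0.00560 / 8.745×10^-10 = 1.615×10^7 Pa.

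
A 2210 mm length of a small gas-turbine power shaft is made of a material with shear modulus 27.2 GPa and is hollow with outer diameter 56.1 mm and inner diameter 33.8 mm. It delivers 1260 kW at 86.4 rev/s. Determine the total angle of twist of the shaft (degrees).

12.8°

ω = 2π·86.4 = 542.9 rad/s, so T = P/ω = 1260×10³ / 542.9 = 2321 N·m.
J = π(d_o⁴ − d_i⁴)/32 = π(0.0561⁴ − 0.0338⁴)/32 = 8.443×10^-7 m⁴.
θ = T·L/(G·J) = 2321 × 2.21 / (27.2×10⁹ × 8.443×10^-7) = 0.2234 rad.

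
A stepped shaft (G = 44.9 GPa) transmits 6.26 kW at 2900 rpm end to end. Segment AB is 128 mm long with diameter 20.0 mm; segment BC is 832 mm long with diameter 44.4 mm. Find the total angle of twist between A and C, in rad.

ω = 2π·2900/60 = 303.7 rad/s, so T = P/ω = 6.26×10³ / 303.7 = 20.61 N·m.
J_AB = π(0.0200)⁴/32 = 1.57×10^-8 m⁴; J_BC = π(0.0444)⁴/32 = 3.82×10^-7 m⁴.
θ = (T/G)·Σ L_i/J_i = (20.61/44.9×10⁹)·(0.128/1.57×10^-8 + 0.832/3.82×10^-7) = 4.742×10^-3 rad.

0.00474 rad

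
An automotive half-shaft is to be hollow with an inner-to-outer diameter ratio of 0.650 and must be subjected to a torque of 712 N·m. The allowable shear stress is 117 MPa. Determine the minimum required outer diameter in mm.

For a hollow shaft with d_i/d_o = 0.650: τ_max = 16T/(π d_o³ (1−k⁴)), so d_o = [16T/(π τ_allow (1−k⁴))]^(1/3) = [16·712.0/(π·1.17×10^8·0.8215)]^(1/3) = 0.03354 m.

33.5 mm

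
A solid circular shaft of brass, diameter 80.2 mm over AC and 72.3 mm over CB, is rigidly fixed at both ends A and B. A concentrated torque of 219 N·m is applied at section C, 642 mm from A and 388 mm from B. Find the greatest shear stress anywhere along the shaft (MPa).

Compatibility: T_A·a/J_AC = T_B·b/J_CB with T_A + T_B = T₀.
J_AC = 4.06×10^-6 m⁴, J_CB = 2.68×10^-6 m⁴, so T_A = T₀·(J_AC/a)/((J_AC/a)+(J_CB/b)) = 104.6 N·m, T_B = 114.4 N·m.
τ in each portion: τ_AC = 1.03×10^6 Pa, τ_CB = 1.54×10^6 Pa; maximum is in CB.
τ_max = T_CB·r/J = 114.4·0.0362/2.68×10^-6 = 1.541×10^6 Pa.

1.54 MPa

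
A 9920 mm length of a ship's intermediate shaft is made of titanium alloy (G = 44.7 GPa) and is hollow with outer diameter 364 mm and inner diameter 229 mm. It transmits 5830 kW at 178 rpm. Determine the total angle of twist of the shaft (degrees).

ω = 2π·178/60 = 18.64 rad/s, so T = P/ω = 5830×10³ / 18.64 = 312800 N·m.
J = π(d_o⁴ − d_i⁴)/32 = π(0.364⁴ − 0.229⁴)/32 = 1.453×10^-3 m⁴.
θ = T·L/(G·J) = 312800 × 9.92 / (44.7×10⁹ × 1.453×10^-3) = 0.04775 rad.

2.74°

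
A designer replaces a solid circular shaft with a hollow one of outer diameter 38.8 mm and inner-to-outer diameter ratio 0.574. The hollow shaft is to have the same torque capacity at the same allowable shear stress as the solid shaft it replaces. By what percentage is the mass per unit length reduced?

27.6 %

Equal τ_max and T ⇒ the solid shaft needs d_s³ = d_o³(1−k⁴), so d_s = 38.8·(1−0.574⁴)^(1/3) = 37.34 mm.
Area ratio A_h/A_s = d_o²(1−k²)/d_s² = (1−k²)/(1−k⁴)^(2/3) = 0.7239.
Mass saving = 1 − 0.7239 = 27.6 %.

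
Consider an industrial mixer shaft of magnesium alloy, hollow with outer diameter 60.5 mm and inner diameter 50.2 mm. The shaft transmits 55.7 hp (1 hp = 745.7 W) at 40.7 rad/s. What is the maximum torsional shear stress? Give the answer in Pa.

4.46e7 Pa

ω = 40.7 rad/s, so T = P/ω = 55.7×745.7 / 40.70 = 1021 N·m.
J = π(d_o⁴ − d_i⁴)/32 = π(0.0605⁴ − 0.0502⁴)/32 = 6.918×10^-7 m⁴.
τ_max = T·r/J = 1021 × 0.0302 / 6.918×10^-7 = 4.462×10^7 Pa.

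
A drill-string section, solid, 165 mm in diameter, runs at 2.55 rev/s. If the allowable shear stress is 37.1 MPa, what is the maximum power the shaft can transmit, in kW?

524 kW

J = πd⁴/32 = π(0.165)⁴/32 = 7.277×10^-5 m⁴.
T_max = τ_allow·J/r = 3.71×10^7 × 7.277×10^-5 / 0.0825 = 32720 N·m.
ω = 2π·2.55 = 16.02 rad/s, so P_max = T_max·ω = 5.243×10^5 W.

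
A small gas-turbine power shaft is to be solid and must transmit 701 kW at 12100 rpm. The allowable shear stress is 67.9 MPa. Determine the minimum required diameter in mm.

ω = 2π·12100/60 = 1267 rad/s, so T = P/ω = 701×10³ / 1267 = 553.2 N·m.
For a solid shaft τ_max = 16T/(πd³), so d = (16T/(π τ_allow))^(1/3) = (16·553.2/(π·6.79×10^7))^(1/3) = 0.03462 m.

34.6 mm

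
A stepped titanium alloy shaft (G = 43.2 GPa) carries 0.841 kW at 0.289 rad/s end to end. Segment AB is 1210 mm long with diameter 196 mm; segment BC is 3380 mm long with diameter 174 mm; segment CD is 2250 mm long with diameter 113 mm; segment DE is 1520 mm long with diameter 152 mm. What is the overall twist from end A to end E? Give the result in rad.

0.0145 rad

ω = 0.289 rad/s, so T = P/ω = 0.841×10³ / 0.2890 = 2910 N·m.
J_AB = π(0.196)⁴/32 = 1.45×10^-4 m⁴; J_BC = π(0.174)⁴/32 = 9.00×10^-5 m⁴; J_CD = π(0.113)⁴/32 = 1.60×10^-5 m⁴; J_DE = π(0.152)⁴/32 = 5.24×10^-5 m⁴.
θ = (T/G)·Σ L_i/J_i = (2910/43.2×10⁹)·(1.21/1.45×10^-4 + 3.38/9.00×10^-5 + 2.25/1.60×10^-5 + 1.52/5.24×10^-5) = 0.01452 rad.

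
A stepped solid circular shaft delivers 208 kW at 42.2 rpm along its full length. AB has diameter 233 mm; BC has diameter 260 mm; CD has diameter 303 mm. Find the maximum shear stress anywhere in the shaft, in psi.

ω = 2π·42.2/60 = 4.419 rad/s, so T = P/ω = 208×10³ / 4.419 = 47070 N·m.
Under the same torque, τ_max = 16T/(πd³) is largest where d is smallest — segment AB (d = 233 mm).
τ_max = 16·47070/(π·(0.233)³) = 1.895×10^7 Pa.

2750 psi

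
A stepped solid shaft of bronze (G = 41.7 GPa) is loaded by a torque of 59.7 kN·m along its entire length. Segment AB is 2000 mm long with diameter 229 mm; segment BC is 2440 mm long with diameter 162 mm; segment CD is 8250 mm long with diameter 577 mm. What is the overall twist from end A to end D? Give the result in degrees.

J_AB = π(0.229)⁴/32 = 2.70×10^-4 m⁴; J_BC = π(0.162)⁴/32 = 6.76×10^-5 m⁴; J_CD = π(0.577)⁴/32 = 0.0109 m⁴.
θ = (T/G)·Σ L_i/J_i = (59700/41.7×10⁹)·(2.00/2.70×10^-4 + 2.44/6.76×10^-5 + 8.25/0.0109) = 0.06335 rad.

3.63°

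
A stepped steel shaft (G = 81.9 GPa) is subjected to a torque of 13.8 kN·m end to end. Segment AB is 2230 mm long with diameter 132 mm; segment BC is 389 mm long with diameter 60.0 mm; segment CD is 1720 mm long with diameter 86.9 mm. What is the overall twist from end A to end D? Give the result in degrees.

6.64°

J_AB = π(0.132)⁴/32 = 2.98×10^-5 m⁴; J_BC = π(0.0600)⁴/32 = 1.27×10^-6 m⁴; J_CD = π(0.0869)⁴/32 = 5.60×10^-6 m⁴.
θ = (T/G)·Σ L_i/J_i = (13800/81.9×10⁹)·(2.23/2.98×10^-5 + 0.389/1.27×10^-6 + 1.72/5.60×10^-6) = 0.1159 rad.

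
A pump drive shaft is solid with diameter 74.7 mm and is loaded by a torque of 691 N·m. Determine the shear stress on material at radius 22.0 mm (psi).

721 psi

J = πd⁴/32 = π(0.0747)⁴/32 = 3.057×10^-6 m⁴.
Shear stress varies linearly with radius: τ = T·r/J = 691.0 × 0.0220 / 3.057×10^-6 = 4.973×10^6 Pa.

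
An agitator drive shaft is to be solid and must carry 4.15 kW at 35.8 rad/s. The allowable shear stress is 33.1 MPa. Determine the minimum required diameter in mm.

ω = 35.8 rad/s, so T = P/ω = 4.15×10³ / 35.80 = 115.9 N·m.
For a solid shaft τ_max = 16T/(πd³), so d = (16T/(π τ_allow))^(1/3) = (16·115.9/(π·3.31×10^7))^(1/3) = 0.02613 m.

26.1 mm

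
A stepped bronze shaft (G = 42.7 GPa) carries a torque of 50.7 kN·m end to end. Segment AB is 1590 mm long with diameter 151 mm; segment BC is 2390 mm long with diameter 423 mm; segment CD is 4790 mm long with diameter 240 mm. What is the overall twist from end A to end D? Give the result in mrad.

J_AB = π(0.151)⁴/32 = 5.10×10^-5 m⁴; J_BC = π(0.423)⁴/32 = 3.14×10^-3 m⁴; J_CD = π(0.240)⁴/32 = 3.26×10^-4 m⁴.
θ = (T/G)·Σ L_i/J_i = (50700/42.7×10⁹)·(1.59/5.10×10^-5 + 2.39/3.14×10^-3 + 4.79/3.26×10^-4) = 0.05535 rad.

55.4 mrad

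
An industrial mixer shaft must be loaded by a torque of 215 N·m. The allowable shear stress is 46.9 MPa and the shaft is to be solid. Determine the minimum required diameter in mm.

For a solid shaft τ_max = 16T/(πd³), so d = (16T/(π τ_allow))^(1/3) = (16·215.0/(π·4.69×10^7))^(1/3) = 0.02858 m.

28.6 mm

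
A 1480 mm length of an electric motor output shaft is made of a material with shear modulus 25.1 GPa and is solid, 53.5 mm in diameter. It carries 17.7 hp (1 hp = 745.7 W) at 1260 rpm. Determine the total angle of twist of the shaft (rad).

0.00733 rad

ω = 2π·1260/60 = 131.9 rad/s, so T = P/ω = 17.7×745.7 / 131.9 = 100.0 N·m.
J = πd⁴/32 = π(0.0535)⁴/32 = 8.043×10^-7 m⁴.
θ = T·L/(G·J) = 100.0 × 1.48 / (25.1×10⁹ × 8.043×10^-7) = 7.333×10^-3 rad.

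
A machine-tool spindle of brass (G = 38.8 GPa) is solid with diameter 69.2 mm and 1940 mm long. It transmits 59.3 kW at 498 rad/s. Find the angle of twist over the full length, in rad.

0.00264 rad

ω = 498 rad/s, so T = P/ω = 59.3×10³ / 498.0 = 119.1 N·m.
J = πd⁴/32 = π(0.0692)⁴/32 = 2.251×10^-6 m⁴.
θ = T·L/(G·J) = 119.1 × 1.94 / (38.8×10⁹ × 2.251×10^-6) = 2.645×10^-3 rad.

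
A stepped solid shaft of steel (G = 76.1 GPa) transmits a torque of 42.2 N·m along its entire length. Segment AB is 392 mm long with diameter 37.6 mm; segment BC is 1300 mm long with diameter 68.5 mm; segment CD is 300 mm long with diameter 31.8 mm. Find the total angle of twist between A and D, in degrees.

J_AB = π(0.0376)⁴/32 = 1.96×10^-7 m⁴; J_BC = π(0.0685)⁴/32 = 2.16×10^-6 m⁴; J_CD = π(0.0318)⁴/32 = 1.00×10^-7 m⁴.
θ = (T/G)·Σ L_i/J_i = (42.20/76.1×10⁹)·(0.392/1.96×10^-7 + 1.30/2.16×10^-6 + 0.300/1.00×10^-7) = 3.098×10^-3 rad.

0.178°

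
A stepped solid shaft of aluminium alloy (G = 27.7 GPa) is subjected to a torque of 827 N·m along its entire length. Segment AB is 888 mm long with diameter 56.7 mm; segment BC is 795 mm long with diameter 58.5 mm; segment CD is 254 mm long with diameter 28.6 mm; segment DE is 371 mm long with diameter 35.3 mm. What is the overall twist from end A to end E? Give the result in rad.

0.235 rad

J_AB = π(0.0567)⁴/32 = 1.01×10^-6 m⁴; J_BC = π(0.0585)⁴/32 = 1.15×10^-6 m⁴; J_CD = π(0.0286)⁴/32 = 6.57×10^-8 m⁴; J_DE = π(0.0353)⁴/32 = 1.52×10^-7 m⁴.
θ = (T/G)·Σ L_i/J_i = (827.0/27.7×10⁹)·(0.888/1.01×10^-6 + 0.795/1.15×10^-6 + 0.254/6.57×10^-8 + 0.371/1.52×10^-7) = 0.2349 rad.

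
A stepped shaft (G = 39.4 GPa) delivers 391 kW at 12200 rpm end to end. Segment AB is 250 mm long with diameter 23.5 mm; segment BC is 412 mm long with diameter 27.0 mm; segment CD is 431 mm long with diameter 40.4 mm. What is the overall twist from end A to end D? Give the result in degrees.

ω = 2π·12200/60 = 1278 rad/s, so T = P/ω = 391×10³ / 1278 = 306.0 N·m.
J_AB = π(0.0235)⁴/32 = 2.99×10^-8 m⁴; J_BC = π(0.0270)⁴/32 = 5.22×10^-8 m⁴; J_CD = π(0.0404)⁴/32 = 2.62×10^-7 m⁴.
θ = (T/G)·Σ L_i/J_i = (306.0/39.4×10⁹)·(0.250/2.99×10^-8 + 0.412/5.22×10^-8 + 0.431/2.62×10^-7) = 0.1390 rad.

7.96°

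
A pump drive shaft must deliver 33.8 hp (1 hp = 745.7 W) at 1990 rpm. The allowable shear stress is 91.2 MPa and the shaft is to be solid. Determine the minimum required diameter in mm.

ω = 2π·1990/60 = 208.4 rad/s, so T = P/ω = 33.8×745.7 / 208.4 = 120.9 N·m.
For a solid shaft τ_max = 16T/(πd³), so d = (16T/(π τ_allow))^(1/3) = (16·120.9/(π·9.12×10^7))^(1/3) = 0.01890 m.

18.9 mm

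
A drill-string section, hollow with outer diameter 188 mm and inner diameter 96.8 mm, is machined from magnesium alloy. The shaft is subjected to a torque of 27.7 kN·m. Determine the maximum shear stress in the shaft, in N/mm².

J = π(d_o⁴ − d_i⁴)/32 = π(0.188⁴ − 0.0968⁴)/32 = 1.140×10^-4 m⁴.
τ_max = T·r/J = 27700 × 0.0940 / 1.140×10^-4 = 2.284×10^7 Pa.

22.8 N/mm²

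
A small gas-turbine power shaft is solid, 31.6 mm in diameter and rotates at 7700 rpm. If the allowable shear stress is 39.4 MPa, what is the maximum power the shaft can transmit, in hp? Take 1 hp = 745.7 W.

J = πd⁴/32 = π(0.0316)⁴/32 = 9.789×10^-8 m⁴.
T_max = τ_allow·J/r = 3.94×10^7 × 9.789×10^-8 / 0.0158 = 244.1 N·m.
ω = 2π·7700/60 = 806.3 rad/s, so P_max = T_max·ω = 1.968×10^5 W.

264 hp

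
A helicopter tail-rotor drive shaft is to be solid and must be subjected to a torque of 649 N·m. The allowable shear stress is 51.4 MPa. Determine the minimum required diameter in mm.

40.1 mm

For a solid shaft τ_max = 16T/(πd³), so d = (16T/(π τ_allow))^(1/3) = (16·649.0/(π·5.14×10^7))^(1/3) = 0.04006 m.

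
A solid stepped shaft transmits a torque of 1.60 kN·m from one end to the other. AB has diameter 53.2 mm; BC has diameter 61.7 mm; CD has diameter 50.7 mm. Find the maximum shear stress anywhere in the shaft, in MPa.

Under the same torque, τ_max = 16T/(πd³) is largest where d is smallest — segment CD (d = 50.7 mm).
τ_max = 16·1600/(π·(0.0507)³) = 6.253×10^7 Pa.

62.5 MPa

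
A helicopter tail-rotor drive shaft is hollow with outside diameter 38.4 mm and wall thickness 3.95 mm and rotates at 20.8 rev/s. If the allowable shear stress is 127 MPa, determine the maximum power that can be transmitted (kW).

111 kW

J = π(d_o⁴ − d_i⁴)/32 = π(0.0384⁴ − 0.0305⁴)/32 = 1.285×10^-7 m⁴.
T_max = τ_allow·J/r = 1.27×10^8 × 1.285×10^-7 / 0.0192 = 850.0 N·m.
ω = 2π·20.8 = 130.7 rad/s, so P_max = T_max·ω = 1.111×10^5 W.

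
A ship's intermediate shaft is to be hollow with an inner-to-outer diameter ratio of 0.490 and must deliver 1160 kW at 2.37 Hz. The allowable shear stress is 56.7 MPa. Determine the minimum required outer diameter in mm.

ω = 2π·2.37 = 14.89 rad/s, so T = P/ω = 1160×10³ / 14.89 = 77900 N·m.
For a hollow shaft with d_i/d_o = 0.490: τ_max = 16T/(π d_o³ (1−k⁴)), so d_o = [16T/(π τ_allow (1−k⁴))]^(1/3) = [16·77900/(π·5.67×10^7·0.9424)]^(1/3) = 0.1951 m.

195 mm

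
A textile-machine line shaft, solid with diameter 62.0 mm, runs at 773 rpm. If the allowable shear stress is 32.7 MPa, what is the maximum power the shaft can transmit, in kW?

J = πd⁴/32 = π(0.0620)⁴/32 = 1.451×10^-6 m⁴.
T_max = τ_allow·J/r = 3.27×10^7 × 1.451×10^-6 / 0.0310 = 1530 N·m.
ω = 2π·773/60 = 80.95 rad/s, so P_max = T_max·ω = 1.239×10^5 W.

124 kW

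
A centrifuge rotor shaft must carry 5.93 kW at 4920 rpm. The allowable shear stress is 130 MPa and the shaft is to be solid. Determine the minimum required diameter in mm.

ω = 2π·4920/60 = 515.2 rad/s, so T = P/ω = 5.93×10³ / 515.2 = 11.51 N·m.
For a solid shaft τ_max = 16T/(πd³), so d = (16T/(π τ_allow))^(1/3) = (16·11.51/(π·1.30×10^8))^(1/3) = 0.007668 m.

7.67 mm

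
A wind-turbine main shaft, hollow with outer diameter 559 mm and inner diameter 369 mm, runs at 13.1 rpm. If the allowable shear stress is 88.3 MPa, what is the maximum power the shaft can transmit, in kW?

J = π(d_o⁴ − d_i⁴)/32 = π(0.559⁴ − 0.369⁴)/32 = 7.766×10^-3 m⁴.
T_max = τ_allow·J/r = 8.83×10^7 × 7.766×10^-3 / 0.280 = 2.453e6 N·m.
ω = 2π·13.1/60 = 1.372 rad/s, so P_max = T_max·ω = 3.366×10^6 W.

3370 kW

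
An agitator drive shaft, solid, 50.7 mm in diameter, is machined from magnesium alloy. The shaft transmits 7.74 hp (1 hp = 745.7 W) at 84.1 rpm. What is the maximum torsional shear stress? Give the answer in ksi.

ω = 2π·84.1/60 = 8.807 rad/s, so T = P/ω = 7.74×745.7 / 8.807 = 655.4 N·m.
J = πd⁴/32 = π(0.0507)⁴/32 = 6.487×10^-7 m⁴.
τ_max = T·r/J = 655.4 × 0.0254 / 6.487×10^-7 = 2.561×10^7 Pa.

3.71 ksi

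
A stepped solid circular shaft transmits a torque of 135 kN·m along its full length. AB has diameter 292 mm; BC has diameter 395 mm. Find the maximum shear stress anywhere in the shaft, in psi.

Under the same torque, τ_max = 16T/(πd³) is largest where d is smallest — segment AB (d = 292 mm).
τ_max = 16·135000/(π·(0.292)³) = 2.762×10^7 Pa.

4010 psi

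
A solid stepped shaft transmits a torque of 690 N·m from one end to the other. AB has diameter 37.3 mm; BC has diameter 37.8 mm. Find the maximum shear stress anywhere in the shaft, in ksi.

Under the same torque, τ_max = 16T/(πd³) is largest where d is smallest — segment AB (d = 37.3 mm).
τ_max = 16·690.0/(π·(0.0373)³) = 6.772×10^7 Pa.

9.82 ksi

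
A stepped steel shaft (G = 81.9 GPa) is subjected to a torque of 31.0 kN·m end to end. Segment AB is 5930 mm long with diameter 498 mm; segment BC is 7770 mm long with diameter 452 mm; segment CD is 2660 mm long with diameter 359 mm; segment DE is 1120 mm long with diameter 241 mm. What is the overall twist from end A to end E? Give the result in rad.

J_AB = π(0.498)⁴/32 = 6.04×10^-3 m⁴; J_BC = π(0.452)⁴/32 = 4.10×10^-3 m⁴; J_CD = π(0.359)⁴/32 = 1.63×10^-3 m⁴; J_DE = π(0.241)⁴/32 = 3.31×10^-4 m⁴.
θ = (T/G)·Σ L_i/J_i = (31000/81.9×10⁹)·(5.93/6.04×10^-3 + 7.77/4.10×10^-3 + 2.66/1.63×10^-3 + 1.12/3.31×10^-4) = 2.987×10^-3 rad.

0.00299 rad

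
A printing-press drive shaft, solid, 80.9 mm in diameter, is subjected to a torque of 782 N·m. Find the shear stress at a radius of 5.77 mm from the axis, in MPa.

1.07 MPa

J = πd⁴/32 = π(0.0809)⁴/32 = 4.205×10^-6 m⁴.
Shear stress varies linearly with radius: τ = T·r/J = 782.0 × 0.00577 / 4.205×10^-6 = 1.073×10^6 Pa.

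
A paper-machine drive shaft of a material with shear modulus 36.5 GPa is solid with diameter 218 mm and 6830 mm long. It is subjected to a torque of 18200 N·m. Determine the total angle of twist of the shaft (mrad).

J = πd⁴/32 = π(0.218)⁴/32 = 2.217×10^-4 m⁴.
θ = T·L/(G·J) = 18200 × 6.83 / (36.5×10⁹ × 2.217×10^-4) = 0.01536 rad.

15.4 mrad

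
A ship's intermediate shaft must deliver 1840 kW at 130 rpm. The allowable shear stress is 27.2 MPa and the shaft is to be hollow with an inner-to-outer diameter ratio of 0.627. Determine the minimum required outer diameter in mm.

ω = 2π·130/60 = 13.61 rad/s, so T = P/ω = 1840×10³ / 13.61 = 135200 N·m.
For a hollow shaft with d_i/d_o = 0.627: τ_max = 16T/(π d_o³ (1−k⁴)), so d_o = [16T/(π τ_allow (1−k⁴))]^(1/3) = [16·135200/(π·2.72×10^7·0.8454)]^(1/3) = 0.3105 m.

310 mm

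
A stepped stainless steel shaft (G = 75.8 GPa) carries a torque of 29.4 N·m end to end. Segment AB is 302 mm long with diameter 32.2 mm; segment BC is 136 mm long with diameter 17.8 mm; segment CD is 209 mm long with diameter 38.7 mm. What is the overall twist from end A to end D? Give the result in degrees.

0.391°

J_AB = π(0.0322)⁴/32 = 1.06×10^-7 m⁴; J_BC = π(0.0178)⁴/32 = 9.86×10^-9 m⁴; J_CD = π(0.0387)⁴/32 = 2.20×10^-7 m⁴.
θ = (T/G)·Σ L_i/J_i = (29.40/75.8×10⁹)·(0.302/1.06×10^-7 + 0.136/9.86×10^-9 + 0.209/2.20×10^-7) = 6.830×10^-3 rad.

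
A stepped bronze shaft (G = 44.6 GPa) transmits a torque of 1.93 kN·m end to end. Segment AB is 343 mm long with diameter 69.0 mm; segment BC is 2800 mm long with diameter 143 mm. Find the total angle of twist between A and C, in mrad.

J_AB = π(0.0690)⁴/32 = 2.23×10^-6 m⁴; J_BC = π(0.143)⁴/32 = 4.11×10^-5 m⁴.
θ = (T/G)·Σ L_i/J_i = (1930/44.6×10⁹)·(0.343/2.23×10^-6 + 2.80/4.11×10^-5) = 9.621×10^-3 rad.

9.62 mrad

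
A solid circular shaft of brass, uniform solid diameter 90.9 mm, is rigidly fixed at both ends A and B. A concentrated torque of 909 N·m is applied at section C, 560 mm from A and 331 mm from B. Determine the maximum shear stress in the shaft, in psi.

562 psi

With uniform GJ and both ends fixed, compatibility θ_AC = θ_CB gives T_A·a = T_B·b, together with T_A + T_B = T₀.
T_A = T₀·b/(a+b) = 909.0·331/891.0 = 337.7 N·m; T_B = 571.3 N·m.
τ in each portion: τ_AC = 2.29×10^6 Pa, τ_CB = 3.87×10^6 Pa; maximum is in CB.
τ_max = T_CB·r/J = 571.3·0.0455/6.70×10^-6 = 3.874×10^6 Pa.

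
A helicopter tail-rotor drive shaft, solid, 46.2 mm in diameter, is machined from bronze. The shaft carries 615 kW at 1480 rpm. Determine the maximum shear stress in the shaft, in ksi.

29.7 ksi

ω = 2π·1480/60 = 155.0 rad/s, so T = P/ω = 615×10³ / 155.0 = 3968 N·m.
J = πd⁴/32 = π(0.0462)⁴/32 = 4.473×10^-7 m⁴.
τ_max = T·r/J = 3968 × 0.0231 / 4.473×10^-7 = 2.049×10^8 Pa.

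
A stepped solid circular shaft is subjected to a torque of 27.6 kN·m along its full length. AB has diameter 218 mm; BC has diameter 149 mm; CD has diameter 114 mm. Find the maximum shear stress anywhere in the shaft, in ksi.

13.8 ksi

Under the same torque, τ_max = 16T/(πd³) is largest where d is smallest — segment CD (d = 114 mm).
τ_max = 16·27600/(π·(0.114)³) = 9.488×10^7 Pa.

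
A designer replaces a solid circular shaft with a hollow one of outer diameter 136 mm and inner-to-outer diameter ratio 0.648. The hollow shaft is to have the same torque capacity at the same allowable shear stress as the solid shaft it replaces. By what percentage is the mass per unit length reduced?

Equal τ_max and T ⇒ the solid shaft needs d_s³ = d_o³(1−k⁴), so d_s = 136·(1−0.648⁴)^(1/3) = 127.5 mm.
Area ratio A_h/A_s = d_o²(1−k²)/d_s² = (1−k²)/(1−k⁴)^(2/3) = 0.6602.
Mass saving = 1 − 0.6602 = 34.0 %.

34.0 %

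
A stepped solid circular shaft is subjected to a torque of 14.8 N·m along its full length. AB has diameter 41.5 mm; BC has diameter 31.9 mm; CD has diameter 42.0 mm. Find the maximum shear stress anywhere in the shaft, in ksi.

0.337 ksi

Under the same torque, τ_max = 16T/(πd³) is largest where d is smallest — segment BC (d = 31.9 mm).
τ_max = 16·14.80/(π·(0.0319)³) = 2.322×10^6 Pa.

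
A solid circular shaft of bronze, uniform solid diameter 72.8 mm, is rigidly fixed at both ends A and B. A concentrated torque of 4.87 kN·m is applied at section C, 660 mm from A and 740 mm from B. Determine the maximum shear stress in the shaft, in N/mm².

With uniform GJ and both ends fixed, compatibility θ_AC = θ_CB gives T_A·a = T_B·b, together with T_A + T_B = T₀.
T_A = T₀·b/(a+b) = 4870·740/1400 = 2574 N·m; T_B = 2296 N·m.
τ in each portion: τ_AC = 3.40×10^7 Pa, τ_CB = 3.03×10^7 Pa; maximum is in AC.
τ_max = T_AC·r/J = 2574·0.0364/2.76×10^-6 = 3.398×10^7 Pa.

34.0 N/mm²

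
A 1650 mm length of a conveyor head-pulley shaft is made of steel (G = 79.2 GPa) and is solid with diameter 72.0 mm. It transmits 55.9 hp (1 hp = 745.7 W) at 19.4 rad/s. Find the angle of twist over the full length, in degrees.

0.972°

ω = 19.4 rad/s, so T = P/ω = 55.9×745.7 / 19.40 = 2149 N·m.
J = πd⁴/32 = π(0.0720)⁴/32 = 2.638×10^-6 m⁴.
θ = T·L/(G·J) = 2149 × 1.65 / (79.2×10⁹ × 2.638×10^-6) = 0.01697 rad.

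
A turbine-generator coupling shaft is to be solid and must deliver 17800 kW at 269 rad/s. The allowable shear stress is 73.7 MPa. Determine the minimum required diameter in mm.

ω = 269 rad/s, so T = P/ω = 17800×10³ / 269.0 = 66170 N·m.
For a solid shaft τ_max = 16T/(πd³), so d = (16T/(π τ_allow))^(1/3) = (16·66170/(π·7.37×10^7))^(1/3) = 0.1660 m.

166 mm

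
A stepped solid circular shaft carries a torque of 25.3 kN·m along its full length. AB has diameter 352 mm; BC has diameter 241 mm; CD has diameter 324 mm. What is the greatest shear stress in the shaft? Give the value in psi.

1340 psi

Under the same torque, τ_max = 16T/(πd³) is largest where d is smallest — segment BC (d = 241 mm).
τ_max = 16·25300/(π·(0.241)³) = 9.205×10^6 Pa.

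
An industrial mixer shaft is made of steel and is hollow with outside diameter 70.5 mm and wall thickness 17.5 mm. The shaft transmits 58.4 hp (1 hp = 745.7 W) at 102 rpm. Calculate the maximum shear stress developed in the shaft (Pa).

ω = 2π·102/60 = 10.68 rad/s, so T = P/ω = 58.4×745.7 / 10.68 = 4077 N·m.
J = π(d_o⁴ − d_i⁴)/32 = π(0.0705⁴ − 0.0355⁴)/32 = 2.269×10^-6 m⁴.
τ_max = T·r/J = 4077 × 0.0352 / 2.269×10^-6 = 6.333×10^7 Pa.

6.33e7 Pa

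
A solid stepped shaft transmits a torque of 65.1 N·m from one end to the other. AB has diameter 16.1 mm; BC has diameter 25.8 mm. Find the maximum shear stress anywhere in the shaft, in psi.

Under the same torque, τ_max = 16T/(πd³) is largest where d is smallest — segment AB (d = 16.1 mm).
τ_max = 16·65.10/(π·(0.0161)³) = 7.945×10^7 Pa.

11500 psi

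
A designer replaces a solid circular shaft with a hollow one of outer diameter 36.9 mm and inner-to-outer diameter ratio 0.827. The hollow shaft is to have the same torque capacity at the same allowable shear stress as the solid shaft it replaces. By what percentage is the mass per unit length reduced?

Equal τ_max and T ⇒ the solid shaft needs d_s³ = d_o³(1−k⁴), so d_s = 36.9·(1−0.827⁴)^(1/3) = 29.90 mm.
Area ratio A_h/A_s = d_o²(1−k²)/d_s² = (1−k²)/(1−k⁴)^(2/3) = 0.4813.
Mass saving = 1 − 0.4813 = 51.9 %.

51.9 %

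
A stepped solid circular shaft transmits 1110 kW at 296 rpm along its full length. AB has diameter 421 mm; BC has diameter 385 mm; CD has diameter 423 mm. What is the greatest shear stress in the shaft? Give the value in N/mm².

3.20 N/mm²

ω = 2π·296/60 = 31.00 rad/s, so T = P/ω = 1110×10³ / 31.00 = 35810 N·m.
Under the same torque, τ_max = 16T/(πd³) is largest where d is smallest — segment BC (d = 385 mm).
τ_max = 16·35810/(π·(0.385)³) = 3.196×10^6 Pa.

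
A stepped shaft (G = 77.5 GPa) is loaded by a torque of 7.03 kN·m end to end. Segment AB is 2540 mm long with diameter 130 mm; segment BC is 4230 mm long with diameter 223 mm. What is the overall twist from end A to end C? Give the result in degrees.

J_AB = π(0.130)⁴/32 = 2.80×10^-5 m⁴; J_BC = π(0.223)⁴/32 = 2.43×10^-4 m⁴.
θ = (T/G)·Σ L_i/J_i = (7030/77.5×10⁹)·(2.54/2.80×10^-5 + 4.23/2.43×10^-4) = 9.797×10^-3 rad.

0.561°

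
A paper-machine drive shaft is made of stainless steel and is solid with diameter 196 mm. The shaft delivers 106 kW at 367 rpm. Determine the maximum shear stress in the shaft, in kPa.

1870 kPa

ω = 2π·367/60 = 38.43 rad/s, so T = P/ω = 106×10³ / 38.43 = 2758 N·m.
J = πd⁴/32 = π(0.196)⁴/32 = 1.449×10^-4 m⁴.
τ_max = T·r/J = 2758 × 0.0980 / 1.449×10^-4 = 1.866×10^6 Pa.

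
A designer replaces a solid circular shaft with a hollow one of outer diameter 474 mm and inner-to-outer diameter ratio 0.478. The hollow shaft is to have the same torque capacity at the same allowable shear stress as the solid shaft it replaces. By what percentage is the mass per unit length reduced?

20.0 %

Equal τ_max and T ⇒ the solid shaft needs d_s³ = d_o³(1−k⁴), so d_s = 474·(1−0.478⁴)^(1/3) = 465.6 mm.
Area ratio A_h/A_s = d_o²(1−k²)/d_s² = (1−k²)/(1−k⁴)^(2/3) = 0.7996.
Mass saving = 1 − 0.7996 = 20.0 %.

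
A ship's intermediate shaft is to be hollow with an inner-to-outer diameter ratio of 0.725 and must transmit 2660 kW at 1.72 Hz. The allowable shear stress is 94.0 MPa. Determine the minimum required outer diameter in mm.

264 mm

ω = 2π·1.72 = 10.81 rad/s, so T = P/ω = 2660×10³ / 10.81 = 246100 N·m.
For a hollow shaft with d_i/d_o = 0.725: τ_max = 16T/(π d_o³ (1−k⁴)), so d_o = [16T/(π τ_allow (1−k⁴))]^(1/3) = [16·246100/(π·9.40×10^7·0.7237)]^(1/3) = 0.2641 m.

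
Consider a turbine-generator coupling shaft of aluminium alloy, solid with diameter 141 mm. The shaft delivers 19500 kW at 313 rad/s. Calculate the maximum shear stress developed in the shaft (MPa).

113 MPa

ω = 313 rad/s, so T = P/ω = 19500×10³ / 313.0 = 62300 N·m.
J = πd⁴/32 = π(0.141)⁴/32 = 3.880×10^-5 m⁴.
τ_max = T·r/J = 62300 × 0.0705 / 3.880×10^-5 = 1.132×10^8 Pa.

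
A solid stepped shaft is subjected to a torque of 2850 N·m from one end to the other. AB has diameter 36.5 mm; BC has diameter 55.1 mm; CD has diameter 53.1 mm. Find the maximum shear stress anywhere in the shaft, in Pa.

2.98e8 Pa

Under the same torque, τ_max = 16T/(πd³) is largest where d is smallest — segment AB (d = 36.5 mm).
τ_max = 16·2850/(π·(0.0365)³) = 2.985×10^8 Pa.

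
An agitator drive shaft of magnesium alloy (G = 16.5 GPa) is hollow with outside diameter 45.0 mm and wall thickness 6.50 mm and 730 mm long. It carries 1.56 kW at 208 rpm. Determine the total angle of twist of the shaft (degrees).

ω = 2π·208/60 = 21.78 rad/s, so T = P/ω = 1.56×10³ / 21.78 = 71.62 N·m.
J = π(d_o⁴ − d_i⁴)/32 = π(0.0450⁴ − 0.0320⁴)/32 = 2.996×10^-7 m⁴.
θ = T·L/(G·J) = 71.62 × 0.730 / (16.5×10⁹ × 2.996×10^-7) = 0.01057 rad.

0.606°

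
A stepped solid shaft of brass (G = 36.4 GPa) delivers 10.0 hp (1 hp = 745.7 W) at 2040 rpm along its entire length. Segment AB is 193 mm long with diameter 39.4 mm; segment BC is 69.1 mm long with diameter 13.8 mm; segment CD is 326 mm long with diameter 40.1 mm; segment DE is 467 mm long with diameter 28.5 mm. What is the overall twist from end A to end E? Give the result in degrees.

ω = 2π·2040/60 = 213.6 rad/s, so T = P/ω = 10.0×745.7 / 213.6 = 34.91 N·m.
J_AB = π(0.0394)⁴/32 = 2.37×10^-7 m⁴; J_BC = π(0.0138)⁴/32 = 3.56×10^-9 m⁴; J_CD = π(0.0401)⁴/32 = 2.54×10^-7 m⁴; J_DE = π(0.0285)⁴/32 = 6.48×10^-8 m⁴.
θ = (T/G)·Σ L_i/J_i = (34.91/36.4×10⁹)·(0.193/2.37×10^-7 + 0.0691/3.56×10^-9 + 0.326/2.54×10^-7 + 0.467/6.48×10^-8) = 0.02754 rad.

1.58°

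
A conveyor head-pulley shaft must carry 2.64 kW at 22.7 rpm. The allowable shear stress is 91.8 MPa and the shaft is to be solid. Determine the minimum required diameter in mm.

ω = 2π·22.7/60 = 2.377 rad/s, so T = P/ω = 2.64×10³ / 2.377 = 1111 N·m.
For a solid shaft τ_max = 16T/(πd³), so d = (16T/(π τ_allow))^(1/3) = (16·1111/(π·9.18×10^7))^(1/3) = 0.03950 m.

39.5 mm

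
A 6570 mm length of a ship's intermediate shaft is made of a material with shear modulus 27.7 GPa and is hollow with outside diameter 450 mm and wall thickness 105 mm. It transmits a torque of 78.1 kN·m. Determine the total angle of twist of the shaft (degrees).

J = π(d_o⁴ − d_i⁴)/32 = π(0.450⁴ − 0.240⁴)/32 = 3.700×10^-3 m⁴.
θ = T·L/(G·J) = 78100 × 6.57 / (27.7×10⁹ × 3.700×10^-3) = 5.006×10^-3 rad.

0.287°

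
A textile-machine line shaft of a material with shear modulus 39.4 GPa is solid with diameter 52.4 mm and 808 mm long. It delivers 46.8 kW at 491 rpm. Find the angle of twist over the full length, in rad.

ω = 2π·491/60 = 51.42 rad/s, so T = P/ω = 46.8×10³ / 51.42 = 910.2 N·m.
J = πd⁴/32 = π(0.0524)⁴/32 = 7.402×10^-7 m⁴.
θ = T·L/(G·J) = 910.2 × 0.808 / (39.4×10⁹ × 7.402×10^-7) = 0.02522 rad.

0.0252 rad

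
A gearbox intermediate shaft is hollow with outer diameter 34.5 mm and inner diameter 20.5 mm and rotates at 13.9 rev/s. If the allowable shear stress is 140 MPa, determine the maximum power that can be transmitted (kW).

86.3 kW

J = π(d_o⁴ − d_i⁴)/32 = π(0.0345⁴ − 0.0205⁴)/32 = 1.217×10^-7 m⁴.
T_max = τ_allow·J/r = 1.40×10^8 × 1.217×10^-7 / 0.0173 = 988.1 N·m.
ω = 2π·13.9 = 87.34 rad/s, so P_max = T_max·ω = 8.629×10^4 W.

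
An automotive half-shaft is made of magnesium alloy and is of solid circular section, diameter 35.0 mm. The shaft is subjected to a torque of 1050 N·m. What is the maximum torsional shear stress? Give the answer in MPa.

J = πd⁴/32 = π(0.0350)⁴/32 = 1.473×10^-7 m⁴.
τ_max = T·r/J = 1050 × 0.0175 / 1.473×10^-7 = 1.247×10^8 Pa.

125 MPa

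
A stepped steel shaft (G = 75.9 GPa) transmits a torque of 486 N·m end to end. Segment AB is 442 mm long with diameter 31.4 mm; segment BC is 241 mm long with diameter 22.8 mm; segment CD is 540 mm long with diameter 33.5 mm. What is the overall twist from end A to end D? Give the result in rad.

0.116 rad

J_AB = π(0.0314)⁴/32 = 9.54×10^-8 m⁴; J_BC = π(0.0228)⁴/32 = 2.65×10^-8 m⁴; J_CD = π(0.0335)⁴/32 = 1.24×10^-7 m⁴.
θ = (T/G)·Σ L_i/J_i = (486.0/75.9×10⁹)·(0.442/9.54×10^-8 + 0.241/2.65×10^-8 + 0.540/1.24×10^-7) = 0.1158 rad.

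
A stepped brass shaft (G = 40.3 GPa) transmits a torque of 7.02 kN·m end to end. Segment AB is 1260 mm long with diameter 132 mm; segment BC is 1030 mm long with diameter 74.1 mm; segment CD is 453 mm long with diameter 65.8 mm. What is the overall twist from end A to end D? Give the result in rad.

J_AB = π(0.132)⁴/32 = 2.98×10^-5 m⁴; J_BC = π(0.0741)⁴/32 = 2.96×10^-6 m⁴; J_CD = π(0.0658)⁴/32 = 1.84×10^-6 m⁴.
θ = (T/G)·Σ L_i/J_i = (7020/40.3×10⁹)·(1.26/2.98×10^-5 + 1.03/2.96×10^-6 + 0.453/1.84×10^-6) = 0.1109 rad.

0.111 rad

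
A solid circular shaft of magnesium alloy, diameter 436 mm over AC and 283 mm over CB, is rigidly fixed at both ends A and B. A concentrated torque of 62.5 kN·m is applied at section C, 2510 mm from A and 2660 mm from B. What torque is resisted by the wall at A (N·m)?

Compatibility: T_A·a/J_AC = T_B·b/J_CB with T_A + T_B = T₀.
J_AC = 3.55×10^-3 m⁴, J_CB = 6.30×10^-4 m⁴, so T_A = T₀·(J_AC/a)/((J_AC/a)+(J_CB/b)) = 53530 N·m, T_B = 8966 N·m.

53500 N·m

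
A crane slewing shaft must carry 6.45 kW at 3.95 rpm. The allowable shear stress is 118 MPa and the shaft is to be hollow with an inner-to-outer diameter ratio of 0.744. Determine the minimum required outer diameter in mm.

99.0 mm

ω = 2π·3.95/60 = 0.4136 rad/s, so T = P/ω = 6.45×10³ / 0.4136 = 15590 N·m.
For a hollow shaft with d_i/d_o = 0.744: τ_max = 16T/(π d_o³ (1−k⁴)), so d_o = [16T/(π τ_allow (1−k⁴))]^(1/3) = [16·15590/(π·1.18×10^8·0.6936)]^(1/3) = 0.09900 m.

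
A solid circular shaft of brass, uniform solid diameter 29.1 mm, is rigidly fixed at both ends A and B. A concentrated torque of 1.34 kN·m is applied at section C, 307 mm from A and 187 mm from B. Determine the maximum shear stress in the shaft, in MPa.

172 MPa

With uniform GJ and both ends fixed, compatibility θ_AC = θ_CB gives T_A·a = T_B·b, together with T_A + T_B = T₀.
T_A = T₀·b/(a+b) = 1340·187/494.0 = 507.2 N·m; T_B = 832.8 N·m.
τ in each portion: τ_AC = 1.05×10^8 Pa, τ_CB = 1.72×10^8 Pa; maximum is in CB.
τ_max = T_CB·r/J = 832.8·0.0146/7.04×10^-8 = 1.721×10^8 Pa.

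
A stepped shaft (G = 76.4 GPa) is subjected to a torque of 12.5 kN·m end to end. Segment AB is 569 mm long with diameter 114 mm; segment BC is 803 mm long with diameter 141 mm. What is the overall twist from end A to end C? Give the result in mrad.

9.00 mrad

J_AB = π(0.114)⁴/32 = 1.66×10^-5 m⁴; J_BC = π(0.141)⁴/32 = 3.88×10^-5 m⁴.
θ = (T/G)·Σ L_i/J_i = (12500/76.4×10⁹)·(0.569/1.66×10^-5 + 0.803/3.88×10^-5) = 9.000×10^-3 rad.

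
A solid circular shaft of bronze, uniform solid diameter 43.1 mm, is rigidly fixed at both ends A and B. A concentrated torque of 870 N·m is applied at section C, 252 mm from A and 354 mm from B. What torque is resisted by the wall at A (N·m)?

With uniform GJ and both ends fixed, compatibility θ_AC = θ_CB gives T_A·a = T_B·b, together with T_A + T_B = T₀.
T_A = T₀·b/(a+b) = 870.0·354/606.0 = 508.2 N·m; T_B = 361.8 N·m.

508 N·m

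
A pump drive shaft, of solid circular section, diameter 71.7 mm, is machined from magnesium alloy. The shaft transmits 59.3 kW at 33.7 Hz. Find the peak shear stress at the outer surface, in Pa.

ω = 2π·33.7 = 211.7 rad/s, so T = P/ω = 59.3×10³ / 211.7 = 280.1 N·m.
J = πd⁴/32 = π(0.0717)⁴/32 = 2.595×10^-6 m⁴.
τ_max = T·r/J = 280.1 × 0.0358 / 2.595×10^-6 = 3.870×10^6 Pa.

3.87e6 Pa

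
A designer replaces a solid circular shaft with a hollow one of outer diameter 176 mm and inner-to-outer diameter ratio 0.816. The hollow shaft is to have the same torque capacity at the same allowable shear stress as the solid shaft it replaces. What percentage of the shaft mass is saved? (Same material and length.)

50.6 %

Equal τ_max and T ⇒ the solid shaft needs d_s³ = d_o³(1−k⁴), so d_s = 176·(1−0.816⁴)^(1/3) = 144.8 mm.
Area ratio A_h/A_s = d_o²(1−k²)/d_s² = (1−k²)/(1−k⁴)^(2/3) = 0.4938.
Mass saving = 1 − 0.4938 = 50.6 %.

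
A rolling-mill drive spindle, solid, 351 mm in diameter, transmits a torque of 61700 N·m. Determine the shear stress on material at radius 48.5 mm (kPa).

2010 kPa

J = πd⁴/32 = π(0.351)⁴/32 = 1.490×10^-3 m⁴.
Shear stress varies linearly with radius: τ = T·r/J = 61700 × 0.0485 / 1.490×10^-3 = 2.008×10^6 Pa.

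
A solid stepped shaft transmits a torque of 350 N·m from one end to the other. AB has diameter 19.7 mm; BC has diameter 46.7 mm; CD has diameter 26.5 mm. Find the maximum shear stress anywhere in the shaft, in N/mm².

233 N/mm²

Under the same torque, τ_max = 16T/(πd³) is largest where d is smallest — segment AB (d = 19.7 mm).
τ_max = 16·350.0/(π·(0.0197)³) = 2.332×10^8 Pa.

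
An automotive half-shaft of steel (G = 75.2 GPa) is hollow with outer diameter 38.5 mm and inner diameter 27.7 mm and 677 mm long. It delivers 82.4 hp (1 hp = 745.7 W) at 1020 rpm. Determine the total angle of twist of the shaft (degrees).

ω = 2π·1020/60 = 106.8 rad/s, so T = P/ω = 82.4×745.7 / 106.8 = 575.3 N·m.
J = π(d_o⁴ − d_i⁴)/32 = π(0.0385⁴ − 0.0277⁴)/32 = 1.579×10^-7 m⁴.
θ = T·L/(G·J) = 575.3 × 0.677 / (75.2×10⁹ × 1.579×10^-7) = 0.03280 rad.

1.88°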